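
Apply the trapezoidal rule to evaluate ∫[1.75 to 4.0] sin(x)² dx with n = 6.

f(x) = sin(x)²
a = 1.75, b = 4.0, n = 6
h = (b - a)/n = 0.375000

Trapezoidal rule: (h/2)[f(x₀) + 2f(x₁) + 2f(x₂) + ... + f(xₙ)]

x_0 = 1.7500, f(x_0) = 0.968228, coefficient = 1
x_1 = 2.1250, f(x_1) = 0.723044, coefficient = 2
x_2 = 2.5000, f(x_2) = 0.358169, coefficient = 2
x_3 = 2.8750, f(x_3) = 0.069404, coefficient = 2
x_4 = 3.2500, f(x_4) = 0.011706, coefficient = 2
x_5 = 3.6250, f(x_5) = 0.216038, coefficient = 2
x_6 = 4.0000, f(x_6) = 0.572750, coefficient = 1

I ≈ (0.375000/2) × 4.297699 = 0.805819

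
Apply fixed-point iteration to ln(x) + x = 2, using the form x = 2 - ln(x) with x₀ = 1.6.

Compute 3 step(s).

Equation: ln(x) + x = 2
Fixed-point form: x = 2 - ln(x)
x₀ = 1.6

x_1 = g(1.600000) = 1.529996
x_2 = g(1.529996) = 1.574735
x_3 = g(1.574735) = 1.545913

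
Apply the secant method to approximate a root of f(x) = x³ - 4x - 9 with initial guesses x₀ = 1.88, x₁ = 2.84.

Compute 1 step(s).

f(x) = x³ - 4x - 9
x₀ = 1.88, x₁ = 2.84

Secant formula: x_{n+1} = x_n - f(x_n)(x_n - x_{n-1})/(f(x_n) - f(x_{n-1}))

Iteration 1:
  f(1.880000) = -9.875328
  f(2.840000) = 2.546304
  x_2 = 2.840000 - 2.546304×(2.840000 - 1.880000)/(2.546304 - (-9.875328))
       = 2.643210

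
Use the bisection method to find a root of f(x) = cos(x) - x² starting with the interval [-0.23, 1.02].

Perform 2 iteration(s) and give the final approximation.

f(x) = cos(x) - x²
Initial interval: [-0.23, 1.02]

Iteration 1:
  c_1 = (-0.230000 + 1.020000)/2 = 0.395000
  f(c_1) = f(0.395000) = 0.766972
  f(a) × f(c) ≥ 0, new interval: [0.395000, 1.020000]
Iteration 2:
  c_2 = (0.395000 + 1.020000)/2 = 0.707500
  f(c_2) = f(0.707500) = 0.259433
  f(a) × f(c) ≥ 0, new interval: [0.707500, 1.020000]

After 2 iteration(s), the approximation is c_2 = 0.707500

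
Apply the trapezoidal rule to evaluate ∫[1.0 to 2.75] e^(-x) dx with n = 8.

f(x) = e^(-x)
a = 1.0, b = 2.75, n = 8
h = (b - a)/n = 0.218750

Trapezoidal rule: (h/2)[f(x₀) + 2f(x₁) + 2f(x₂) + ... + f(xₙ)]

x_0 = 1.0000, f(x_0) = 0.367879, coefficient = 1
x_1 = 1.2188, f(x_1) = 0.295599, coefficient = 2
x_2 = 1.4375, f(x_2) = 0.237521, coefficient = 2
x_3 = 1.6562, f(x_3) = 0.190853, coefficient = 2
x_4 = 1.8750, f(x_4) = 0.153355, coefficient = 2
x_5 = 2.0938, f(x_5) = 0.123224, coefficient = 2
x_6 = 2.3125, f(x_6) = 0.099013, coefficient = 2
x_7 = 2.5312, f(x_7) = 0.079560, coefficient = 2
x_8 = 2.7500, f(x_8) = 0.063928, coefficient = 1

I ≈ (0.218750/2) × 2.790059 = 0.305163
Exact value: 0.303952
Error: 0.001211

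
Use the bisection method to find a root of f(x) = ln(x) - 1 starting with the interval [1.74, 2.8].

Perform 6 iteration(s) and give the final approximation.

f(x) = ln(x) - 1
Initial interval: [1.74, 2.8]

Iteration 1:
  c_1 = (1.740000 + 2.800000)/2 = 2.270000
  f(c_1) = f(2.270000) = -0.180220
  f(a) × f(c) ≥ 0, new interval: [2.270000, 2.800000]
Iteration 2:
  c_2 = (2.270000 + 2.800000)/2 = 2.535000
  f(c_2) = f(2.535000) = -0.069806
  f(a) × f(c) ≥ 0, new interval: [2.535000, 2.800000]
Iteration 3:
  c_3 = (2.535000 + 2.800000)/2 = 2.667500
  f(c_3) = f(2.667500) = -0.018858
  f(a) × f(c) ≥ 0, new interval: [2.667500, 2.800000]
Iteration 4:
  c_4 = (2.667500 + 2.800000)/2 = 2.733750
  f(c_4) = f(2.733750) = 0.005674
  f(a) × f(c) < 0, new interval: [2.667500, 2.733750]
Iteration 5:
  c_5 = (2.667500 + 2.733750)/2 = 2.700625
  f(c_5) = f(2.700625) = -0.006517
  f(a) × f(c) ≥ 0, new interval: [2.700625, 2.733750]
Iteration 6:
  c_6 = (2.700625 + 2.733750)/2 = 2.717187
  f(c_6) = f(2.717187) = -0.000403
  f(a) × f(c) ≥ 0, new interval: [2.717187, 2.733750]

After 6 iteration(s), the approximation is c_6 = 2.717187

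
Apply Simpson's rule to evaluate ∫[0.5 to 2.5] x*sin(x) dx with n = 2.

f(x) = x*sin(x)
a = 0.5, b = 2.5, n = 2
h = (b - a)/n = 1.000000

Simpson's rule: (h/3)[f(x₀) + 4f(x₁) + 2f(x₂) + ... + f(xₙ)]

x_0 = 0.5000, f(x_0) = 0.239713, coefficient = 1
x_1 = 1.5000, f(x_1) = 1.496242, coefficient = 4
x_2 = 2.5000, f(x_2) = 1.496180, coefficient = 1

I ≈ (1.000000/3) × 7.720863 = 2.573621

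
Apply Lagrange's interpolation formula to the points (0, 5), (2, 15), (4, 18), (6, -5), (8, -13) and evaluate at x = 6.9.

Lagrange interpolation formula:
P(x) = Σ yᵢ × Lᵢ(x)
where Lᵢ(x) = Π_{j≠i} (x - xⱼ)/(xᵢ - xⱼ)

L_0(6.9) = (6.9 - 2)/(0 - 2) × (6.9 - 4)/(0 - 4) × (6.9 - 6)/(0 - 6) × (6.9 - 8)/(0 - 8) = -0.036635
L_1(6.9) = (6.9 - 0)/(2 - 0) × (6.9 - 4)/(2 - 4) × (6.9 - 6)/(2 - 6) × (6.9 - 8)/(2 - 8) = 0.206353
L_2(6.9) = (6.9 - 0)/(4 - 0) × (6.9 - 2)/(4 - 2) × (6.9 - 6)/(4 - 6) × (6.9 - 8)/(4 - 8) = -0.522998
L_3(6.9) = (6.9 - 0)/(6 - 0) × (6.9 - 2)/(6 - 2) × (6.9 - 4)/(6 - 4) × (6.9 - 8)/(6 - 8) = 1.123478
L_4(6.9) = (6.9 - 0)/(8 - 0) × (6.9 - 2)/(8 - 2) × (6.9 - 4)/(8 - 4) × (6.9 - 6)/(8 - 6) = 0.229802

P(6.9) = 5×L_0(6.9) + 15×L_1(6.9) + 18×L_2(6.9) + (-5)×L_3(6.9) + (-13)×L_4(6.9)
P(6.9) = -15.106672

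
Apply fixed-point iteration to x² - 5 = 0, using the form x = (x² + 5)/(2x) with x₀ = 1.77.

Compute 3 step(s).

Equation: x² - 5 = 0
Fixed-point form: x = (x² + 5)/(2x)
x₀ = 1.77

x_1 = g(1.770000) = 2.297429
x_2 = g(2.297429) = 2.236887
x_3 = g(2.236887) = 2.236068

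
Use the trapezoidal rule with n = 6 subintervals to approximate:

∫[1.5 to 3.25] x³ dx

f(x) = x³
a = 1.5, b = 3.25, n = 6
h = (b - a)/n = 0.291667

Trapezoidal rule: (h/2)[f(x₀) + 2f(x₁) + 2f(x₂) + ... + f(xₙ)]

x_0 = 1.5000, f(x_0) = 3.375000, coefficient = 1
x_1 = 1.7917, f(x_1) = 5.751374, coefficient = 2
x_2 = 2.0833, f(x_2) = 9.042245, coefficient = 2
x_3 = 2.3750, f(x_3) = 13.396484, coefficient = 2
x_4 = 2.6667, f(x_4) = 18.962963, coefficient = 2
x_5 = 2.9583, f(x_5) = 25.890553, coefficient = 2
x_6 = 3.2500, f(x_6) = 34.328125, coefficient = 1

I ≈ (0.291667/2) × 183.790365 = 26.802762
Exact value: 26.625977
Error: 0.176785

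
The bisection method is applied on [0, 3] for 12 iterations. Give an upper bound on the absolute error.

Bisection error bound: |error| ≤ (b-a)/2^n
|error| ≤ (3 - 0)/2^12 = 3/2^12
|error| ≤ 0.0007324219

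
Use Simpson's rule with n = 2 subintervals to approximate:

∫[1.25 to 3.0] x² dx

f(x) = x²
a = 1.25, b = 3.0, n = 2
h = (b - a)/n = 0.875000

Simpson's rule: (h/3)[f(x₀) + 4f(x₁) + 2f(x₂) + ... + f(xₙ)]

x_0 = 1.2500, f(x_0) = 1.562500, coefficient = 1
x_1 = 2.1250, f(x_1) = 4.515625, coefficient = 4
x_2 = 3.0000, f(x_2) = 9.000000, coefficient = 1

I ≈ (0.875000/3) × 28.625000 = 8.348958
Exact value: 8.348958
Error: 0.000000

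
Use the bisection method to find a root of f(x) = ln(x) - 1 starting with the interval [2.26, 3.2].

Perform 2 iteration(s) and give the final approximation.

f(x) = ln(x) - 1
Initial interval: [2.26, 3.2]

Iteration 1:
  c_1 = (2.260000 + 3.200000)/2 = 2.730000
  f(c_1) = f(2.730000) = 0.004302
  f(a) × f(c) < 0, new interval: [2.260000, 2.730000]
Iteration 2:
  c_2 = (2.260000 + 2.730000)/2 = 2.495000
  f(c_2) = f(2.495000) = -0.085711
  f(a) × f(c) ≥ 0, new interval: [2.495000, 2.730000]

After 2 iteration(s), the approximation is c_2 = 2.495000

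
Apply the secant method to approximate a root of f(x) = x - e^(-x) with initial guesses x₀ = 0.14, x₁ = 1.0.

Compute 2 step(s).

f(x) = x - e^(-x)
x₀ = 0.14, x₁ = 1.0

Secant formula: x_{n+1} = x_n - f(x_n)(x_n - x_{n-1})/(f(x_n) - f(x_{n-1}))

Iteration 1:
  f(0.140000) = -0.729358
  f(1.000000) = 0.632121
  x_2 = 1.000000 - 0.632121×(1.000000 - 0.140000)/(0.632121 - (-0.729358))
       = 0.600711
Iteration 2:
  f(1.000000) = 0.632121
  f(0.600711) = 0.052289
  x_3 = 0.600711 - 0.052289×(0.600711 - 1.000000)/(0.052289 - 0.632121)
       = 0.564703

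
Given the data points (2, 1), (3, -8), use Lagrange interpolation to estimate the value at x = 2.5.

Lagrange interpolation formula:
P(x) = Σ yᵢ × Lᵢ(x)
where Lᵢ(x) = Π_{j≠i} (x - xⱼ)/(xᵢ - xⱼ)

L_0(2.5) = (2.5 - 3)/(2 - 3) = 0.500000
L_1(2.5) = (2.5 - 2)/(3 - 2) = 0.500000

P(2.5) = 1×L_0(2.5) + (-8)×L_1(2.5)
P(2.5) = -3.500000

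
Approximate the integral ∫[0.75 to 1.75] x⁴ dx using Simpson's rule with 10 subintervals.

f(x) = x⁴
a = 0.75, b = 1.75, n = 10
h = (b - a)/n = 0.100000

Simpson's rule: (h/3)[f(x₀) + 4f(x₁) + 2f(x₂) + ... + f(xₙ)]

x_0 = 0.7500, f(x_0) = 0.316406, coefficient = 1
x_1 = 0.8500, f(x_1) = 0.522006, coefficient = 4
x_2 = 0.9500, f(x_2) = 0.814506, coefficient = 2
x_3 = 1.0500, f(x_3) = 1.215506, coefficient = 4
x_4 = 1.1500, f(x_4) = 1.749006, coefficient = 2
x_5 = 1.2500, f(x_5) = 2.441406, coefficient = 4
x_6 = 1.3500, f(x_6) = 3.321506, coefficient = 2
x_7 = 1.4500, f(x_7) = 4.420506, coefficient = 4
x_8 = 1.5500, f(x_8) = 5.772006, coefficient = 2
x_9 = 1.6500, f(x_9) = 7.412006, coefficient = 4
x_10 = 1.7500, f(x_10) = 9.378906, coefficient = 1

I ≈ (0.100000/3) × 97.055087 = 3.235170
Exact value: 3.235156
Error: 0.000013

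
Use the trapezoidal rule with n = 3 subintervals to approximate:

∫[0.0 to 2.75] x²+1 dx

f(x) = x²+1
a = 0.0, b = 2.75, n = 3
h = (b - a)/n = 0.916667

Trapezoidal rule: (h/2)[f(x₀) + 2f(x₁) + 2f(x₂) + ... + f(xₙ)]

x_0 = 0.0000, f(x_0) = 1.000000, coefficient = 1
x_1 = 0.9167, f(x_1) = 1.840278, coefficient = 2
x_2 = 1.8333, f(x_2) = 4.361111, coefficient = 2
x_3 = 2.7500, f(x_3) = 8.562500, coefficient = 1

I ≈ (0.916667/2) × 21.965278 = 10.067419
Exact value: 9.682292
Error: 0.385127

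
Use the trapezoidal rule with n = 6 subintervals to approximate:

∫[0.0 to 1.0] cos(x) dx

f(x) = cos(x)
a = 0.0, b = 1.0, n = 6
h = (b - a)/n = 0.166667

Trapezoidal rule: (h/2)[f(x₀) + 2f(x₁) + 2f(x₂) + ... + f(xₙ)]

x_0 = 0.0000, f(x_0) = 1.000000, coefficient = 1
x_1 = 0.1667, f(x_1) = 0.986143, coefficient = 2
x_2 = 0.3333, f(x_2) = 0.944957, coefficient = 2
x_3 = 0.5000, f(x_3) = 0.877583, coefficient = 2
x_4 = 0.6667, f(x_4) = 0.785887, coefficient = 2
x_5 = 0.8333, f(x_5) = 0.672412, coefficient = 2
x_6 = 1.0000, f(x_6) = 0.540302, coefficient = 1

I ≈ (0.166667/2) × 10.074267 = 0.839522
Exact value: 0.841471
Error: 0.001949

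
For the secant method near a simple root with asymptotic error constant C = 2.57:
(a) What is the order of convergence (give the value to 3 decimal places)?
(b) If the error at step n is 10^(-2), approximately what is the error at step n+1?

(a) Secant method has superlinear convergence with order φ = (1+√5)/2 ≈ 1.618.
    This means |e_{n+1}| ≈ C|e_n|^1.618.

(b) With |e_n| = 10^(-2) and C = 2.57:
    |e_{n+1}| ≈ 2.57 × (10^(-2))^1.618 = 2.57 × 10^(-3.24)

(a) ≈ 1.618 (golden ratio); (b) |e_{n+1}| ≈ 1.492e-03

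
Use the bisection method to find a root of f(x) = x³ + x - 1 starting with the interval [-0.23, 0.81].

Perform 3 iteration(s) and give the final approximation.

f(x) = x³ + x - 1
Initial interval: [-0.23, 0.81]

Iteration 1:
  c_1 = (-0.230000 + 0.810000)/2 = 0.290000
  f(c_1) = f(0.290000) = -0.685611
  f(a) × f(c) ≥ 0, new interval: [0.290000, 0.810000]
Iteration 2:
  c_2 = (0.290000 + 0.810000)/2 = 0.550000
  f(c_2) = f(0.550000) = -0.283625
  f(a) × f(c) ≥ 0, new interval: [0.550000, 0.810000]
Iteration 3:
  c_3 = (0.550000 + 0.810000)/2 = 0.680000
  f(c_3) = f(0.680000) = -0.005568
  f(a) × f(c) ≥ 0, new interval: [0.680000, 0.810000]

After 3 iteration(s), the approximation is c_3 = 0.680000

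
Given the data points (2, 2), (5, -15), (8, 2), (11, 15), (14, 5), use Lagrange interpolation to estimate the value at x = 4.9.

Lagrange interpolation formula:
P(x) = Σ yᵢ × Lᵢ(x)
where Lᵢ(x) = Π_{j≠i} (x - xⱼ)/(xᵢ - xⱼ)

L_0(4.9) = (4.9 - 5)/(2 - 5) × (4.9 - 8)/(2 - 8) × (4.9 - 11)/(2 - 11) × (4.9 - 14)/(2 - 14) = 0.008852
L_1(4.9) = (4.9 - 2)/(5 - 2) × (4.9 - 8)/(5 - 8) × (4.9 - 11)/(5 - 11) × (4.9 - 14)/(5 - 14) = 1.026821
L_2(4.9) = (4.9 - 2)/(8 - 2) × (4.9 - 5)/(8 - 5) × (4.9 - 11)/(8 - 11) × (4.9 - 14)/(8 - 14) = -0.049685
L_3(4.9) = (4.9 - 2)/(11 - 2) × (4.9 - 5)/(11 - 5) × (4.9 - 8)/(11 - 8) × (4.9 - 14)/(11 - 14) = 0.016833
L_4(4.9) = (4.9 - 2)/(14 - 2) × (4.9 - 5)/(14 - 5) × (4.9 - 8)/(14 - 8) × (4.9 - 11)/(14 - 11) = -0.002821

P(4.9) = 2×L_0(4.9) + (-15)×L_1(4.9) + 2×L_2(4.9) + 15×L_3(4.9) + 5×L_4(4.9)
P(4.9) = -15.245585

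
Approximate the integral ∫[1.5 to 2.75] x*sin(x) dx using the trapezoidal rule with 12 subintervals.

f(x) = x*sin(x)
a = 1.5, b = 2.75, n = 12
h = (b - a)/n = 0.104167

Trapezoidal rule: (h/2)[f(x₀) + 2f(x₁) + 2f(x₂) + ... + f(xₙ)]

x_0 = 1.5000, f(x_0) = 1.496242, coefficient = 1
x_1 = 1.6042, f(x_1) = 1.603274, coefficient = 2
x_2 = 1.7083, f(x_2) = 1.692201, coefficient = 2
x_3 = 1.8125, f(x_3) = 1.759814, coefficient = 2
x_4 = 1.9167, f(x_4) = 1.803163, coefficient = 2
x_5 = 2.0208, f(x_5) = 1.819621, coefficient = 2
x_6 = 2.1250, f(x_6) = 1.806930, coefficient = 2
x_7 = 2.2292, f(x_7) = 1.763249, coefficient = 2
x_8 = 2.3333, f(x_8) = 1.687200, coefficient = 2
x_9 = 2.4375, f(x_9) = 1.577897, coefficient = 2
x_10 = 2.5417, f(x_10) = 1.434978, coefficient = 2
x_11 = 2.6458, f(x_11) = 1.258622, coefficient = 2
x_12 = 2.7500, f(x_12) = 1.049568, coefficient = 1

I ≈ (0.104167/2) × 38.959707 = 2.029151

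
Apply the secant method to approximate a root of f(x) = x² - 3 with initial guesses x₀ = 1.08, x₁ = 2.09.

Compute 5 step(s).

f(x) = x² - 3
x₀ = 1.08, x₁ = 2.09

Secant formula: x_{n+1} = x_n - f(x_n)(x_n - x_{n-1})/(f(x_n) - f(x_{n-1}))

Iteration 1:
  f(1.080000) = -1.833600
  f(2.090000) = 1.368100
  x_2 = 2.090000 - 1.368100×(2.090000 - 1.080000)/(1.368100 - (-1.833600))
       = 1.658423
Iteration 2:
  f(2.090000) = 1.368100
  f(1.658423) = -0.249634
  x_3 = 1.658423 - (-0.249634)×(1.658423 - 2.090000)/(-0.249634 - 1.368100)
       = 1.725020
Iteration 3:
  f(1.658423) = -0.249634
  f(1.725020) = -0.024307
  x_4 = 1.725020 - (-0.024307)×(1.725020 - 1.658423)/(-0.024307 - (-0.249634))
       = 1.732204
Iteration 4:
  f(1.725020) = -0.024307
  f(1.732204) = 0.000530
  x_5 = 1.732204 - 0.000530×(1.732204 - 1.725020)/(0.000530 - (-0.024307))
       = 1.732050
Iteration 5:
  f(1.732204) = 0.000530
  f(1.732050) = -0.000001
  x_6 = 1.732050 - (-0.000001)×(1.732050 - 1.732204)/(-0.000001 - 0.000530)
       = 1.732051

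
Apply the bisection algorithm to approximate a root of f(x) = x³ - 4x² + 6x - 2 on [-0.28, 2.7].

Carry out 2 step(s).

f(x) = x³ - 4x² + 6x - 2
Initial interval: [-0.28, 2.7]

Iteration 1:
  c_1 = (-0.280000 + 2.700000)/2 = 1.210000
  f(c_1) = f(1.210000) = 1.175161
  f(a) × f(c) < 0, new interval: [-0.280000, 1.210000]
Iteration 2:
  c_2 = (-0.280000 + 1.210000)/2 = 0.465000
  f(c_2) = f(0.465000) = 0.025645
  f(a) × f(c) < 0, new interval: [-0.280000, 0.465000]

After 2 iteration(s), the approximation is c_2 = 0.465000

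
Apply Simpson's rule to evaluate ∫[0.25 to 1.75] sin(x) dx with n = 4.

f(x) = sin(x)
a = 0.25, b = 1.75, n = 4
h = (b - a)/n = 0.375000

Simpson's rule: (h/3)[f(x₀) + 4f(x₁) + 2f(x₂) + ... + f(xₙ)]

x_0 = 0.2500, f(x_0) = 0.247404, coefficient = 1
x_1 = 0.6250, f(x_1) = 0.585097, coefficient = 4
x_2 = 1.0000, f(x_2) = 0.841471, coefficient = 2
x_3 = 1.3750, f(x_3) = 0.980893, coefficient = 4
x_4 = 1.7500, f(x_4) = 0.983986, coefficient = 1

I ≈ (0.375000/3) × 9.178293 = 1.147287
Exact value: 1.147158
Error: 0.000128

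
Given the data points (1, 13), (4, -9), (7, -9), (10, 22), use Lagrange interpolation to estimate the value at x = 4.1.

Lagrange interpolation formula:
P(x) = Σ yᵢ × Lᵢ(x)
where Lᵢ(x) = Π_{j≠i} (x - xⱼ)/(xᵢ - xⱼ)

L_0(4.1) = (4.1 - 4)/(1 - 4) × (4.1 - 7)/(1 - 7) × (4.1 - 10)/(1 - 10) = -0.010562
L_1(4.1) = (4.1 - 1)/(4 - 1) × (4.1 - 7)/(4 - 7) × (4.1 - 10)/(4 - 10) = 0.982241
L_2(4.1) = (4.1 - 1)/(7 - 1) × (4.1 - 4)/(7 - 4) × (4.1 - 10)/(7 - 10) = 0.033870
L_3(4.1) = (4.1 - 1)/(10 - 1) × (4.1 - 4)/(10 - 4) × (4.1 - 7)/(10 - 7) = -0.005549

P(4.1) = 13×L_0(4.1) + (-9)×L_1(4.1) + (-9)×L_2(4.1) + 22×L_3(4.1)
P(4.1) = -9.404389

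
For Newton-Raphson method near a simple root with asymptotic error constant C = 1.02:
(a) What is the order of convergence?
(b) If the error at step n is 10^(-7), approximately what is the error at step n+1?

(a) Newton-Raphson has quadratic (order 2) convergence near simple roots.
    This means |e_{n+1}| ≈ C|e_n|².

(b) With |e_n| = 10^(-7) and C = 1.02:
    |e_{n+1}| ≈ 1.02 × (10^(-7))² = 1.02 × 10^(-14)

(a) 2 (quadratic); (b) |e_{n+1}| ≈ 1.020e-14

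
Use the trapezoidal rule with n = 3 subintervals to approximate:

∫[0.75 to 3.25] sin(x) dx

f(x) = sin(x)
a = 0.75, b = 3.25, n = 3
h = (b - a)/n = 0.833333

Trapezoidal rule: (h/2)[f(x₀) + 2f(x₁) + 2f(x₂) + ... + f(xₙ)]

x_0 = 0.7500, f(x_0) = 0.681639, coefficient = 1
x_1 = 1.5833, f(x_1) = 0.999921, coefficient = 2
x_2 = 2.4167, f(x_2) = 0.663080, coefficient = 2
x_3 = 3.2500, f(x_3) = -0.108195, coefficient = 1

I ≈ (0.833333/2) × 3.899447 = 1.624769
Exact value: 1.725819
Error: 0.101049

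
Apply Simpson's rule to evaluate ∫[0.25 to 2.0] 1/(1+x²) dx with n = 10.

f(x) = 1/(1+x²)
a = 0.25, b = 2.0, n = 10
h = (b - a)/n = 0.175000

Simpson's rule: (h/3)[f(x₀) + 4f(x₁) + 2f(x₂) + ... + f(xₙ)]

x_0 = 0.2500, f(x_0) = 0.941176, coefficient = 1
x_1 = 0.4250, f(x_1) = 0.847009, coefficient = 4
x_2 = 0.6000, f(x_2) = 0.735294, coefficient = 2
x_3 = 0.7750, f(x_3) = 0.624756, coefficient = 4
x_4 = 0.9500, f(x_4) = 0.525624, coefficient = 2
x_5 = 1.1250, f(x_5) = 0.441379, coefficient = 4
x_6 = 1.3000, f(x_6) = 0.371747, coefficient = 2
x_7 = 1.4750, f(x_7) = 0.314899, coefficient = 4
x_8 = 1.6500, f(x_8) = 0.268637, coefficient = 2
x_9 = 1.8250, f(x_9) = 0.230914, coefficient = 4
x_10 = 2.0000, f(x_10) = 0.200000, coefficient = 1

I ≈ (0.175000/3) × 14.779607 = 0.862144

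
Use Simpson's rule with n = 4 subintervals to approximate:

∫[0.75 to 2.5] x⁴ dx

f(x) = x⁴
a = 0.75, b = 2.5, n = 4
h = (b - a)/n = 0.437500

Simpson's rule: (h/3)[f(x₀) + 4f(x₁) + 2f(x₂) + ... + f(xₙ)]

x_0 = 0.7500, f(x_0) = 0.316406, coefficient = 1
x_1 = 1.1875, f(x_1) = 1.988541, coefficient = 4
x_2 = 1.6250, f(x_2) = 6.972900, coefficient = 2
x_3 = 2.0625, f(x_3) = 18.095718, coefficient = 4
x_4 = 2.5000, f(x_4) = 39.062500, coefficient = 1

I ≈ (0.437500/3) × 133.661743 = 19.492338
Exact value: 19.483789
Error: 0.008548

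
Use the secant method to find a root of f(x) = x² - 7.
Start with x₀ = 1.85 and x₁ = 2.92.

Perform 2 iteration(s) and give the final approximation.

f(x) = x² - 7
x₀ = 1.85, x₁ = 2.92

Secant formula: x_{n+1} = x_n - f(x_n)(x_n - x_{n-1})/(f(x_n) - f(x_{n-1}))

Iteration 1:
  f(1.850000) = -3.577500
  f(2.920000) = 1.526400
  x_2 = 2.920000 - 1.526400×(2.920000 - 1.850000)/(1.526400 - (-3.577500))
       = 2.600000
Iteration 2:
  f(2.920000) = 1.526400
  f(2.600000) = -0.240000
  x_3 = 2.600000 - (-0.240000)×(2.600000 - 2.920000)/(-0.240000 - 1.526400)
       = 2.643478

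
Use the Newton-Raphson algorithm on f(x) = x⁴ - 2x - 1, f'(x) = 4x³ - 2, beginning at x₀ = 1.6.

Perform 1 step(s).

f(x) = x⁴ - 2x - 1
f'(x) = 4x³ - 2
x₀ = 1.6

Newton-Raphson formula: x_{n+1} = x_n - f(x_n)/f'(x_n)

Iteration 1:
  f(1.600000) = 2.353600
  f'(1.600000) = 14.384000
  x_1 = 1.600000 - 2.353600/14.384000 = 1.436374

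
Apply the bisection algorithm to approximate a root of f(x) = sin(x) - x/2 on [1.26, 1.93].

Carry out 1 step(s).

f(x) = sin(x) - x/2
Initial interval: [1.26, 1.93]

Iteration 1:
  c_1 = (1.260000 + 1.930000)/2 = 1.595000
  f(c_1) = f(1.595000) = 0.202207
  f(a) × f(c) ≥ 0, new interval: [1.595000, 1.930000]

After 1 iteration(s), the approximation is c_1 = 1.595000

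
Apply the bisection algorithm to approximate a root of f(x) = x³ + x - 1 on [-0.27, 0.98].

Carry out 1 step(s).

f(x) = x³ + x - 1
Initial interval: [-0.27, 0.98]

Iteration 1:
  c_1 = (-0.270000 + 0.980000)/2 = 0.355000
  f(c_1) = f(0.355000) = -0.600261
  f(a) × f(c) ≥ 0, new interval: [0.355000, 0.980000]

After 1 iteration(s), the approximation is c_1 = 0.355000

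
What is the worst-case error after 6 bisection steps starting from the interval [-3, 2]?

Bisection error bound: |error| ≤ (b-a)/2^n
|error| ≤ (2 - (-3))/2^6 = 5/2^6
|error| ≤ 0.0781250000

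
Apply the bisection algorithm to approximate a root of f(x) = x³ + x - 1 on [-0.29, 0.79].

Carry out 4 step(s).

f(x) = x³ + x - 1
Initial interval: [-0.29, 0.79]

Iteration 1:
  c_1 = (-0.290000 + 0.790000)/2 = 0.250000
  f(c_1) = f(0.250000) = -0.734375
  f(a) × f(c) ≥ 0, new interval: [0.250000, 0.790000]
Iteration 2:
  c_2 = (0.250000 + 0.790000)/2 = 0.520000
  f(c_2) = f(0.520000) = -0.339392
  f(a) × f(c) ≥ 0, new interval: [0.520000, 0.790000]
Iteration 3:
  c_3 = (0.520000 + 0.790000)/2 = 0.655000
  f(c_3) = f(0.655000) = -0.063989
  f(a) × f(c) ≥ 0, new interval: [0.655000, 0.790000]
Iteration 4:
  c_4 = (0.655000 + 0.790000)/2 = 0.722500
  f(c_4) = f(0.722500) = 0.099650
  f(a) × f(c) < 0, new interval: [0.655000, 0.722500]

After 4 iteration(s), the approximation is c_4 = 0.722500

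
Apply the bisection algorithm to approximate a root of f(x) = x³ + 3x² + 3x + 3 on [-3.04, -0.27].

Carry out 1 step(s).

f(x) = x³ + 3x² + 3x + 3
Initial interval: [-3.04, -0.27]

Iteration 1:
  c_1 = (-3.040000 + (-0.270000))/2 = -1.655000
  f(c_1) = f(-1.655000) = 1.718989
  f(a) × f(c) < 0, new interval: [-3.040000, -1.655000]

After 1 iteration(s), the approximation is c_1 = -1.655000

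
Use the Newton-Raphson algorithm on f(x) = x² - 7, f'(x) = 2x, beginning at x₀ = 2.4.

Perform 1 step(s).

f(x) = x² - 7
f'(x) = 2x
x₀ = 2.4

Newton-Raphson formula: x_{n+1} = x_n - f(x_n)/f'(x_n)

Iteration 1:
  f(2.400000) = -1.240000
  f'(2.400000) = 4.800000
  x_1 = 2.400000 - (-1.240000)/4.800000 = 2.658333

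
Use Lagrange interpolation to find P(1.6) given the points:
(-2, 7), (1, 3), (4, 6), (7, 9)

Lagrange interpolation formula:
P(x) = Σ yᵢ × Lᵢ(x)
where Lᵢ(x) = Π_{j≠i} (x - xⱼ)/(xᵢ - xⱼ)

L_0(1.6) = (1.6 - 1)/(-2 - 1) × (1.6 - 4)/(-2 - 4) × (1.6 - 7)/(-2 - 7) = -0.048000
L_1(1.6) = (1.6 - (-2))/(1 - (-2)) × (1.6 - 4)/(1 - 4) × (1.6 - 7)/(1 - 7) = 0.864000
L_2(1.6) = (1.6 - (-2))/(4 - (-2)) × (1.6 - 1)/(4 - 1) × (1.6 - 7)/(4 - 7) = 0.216000
L_3(1.6) = (1.6 - (-2))/(7 - (-2)) × (1.6 - 1)/(7 - 1) × (1.6 - 4)/(7 - 4) = -0.032000

P(1.6) = 7×L_0(1.6) + 3×L_1(1.6) + 6×L_2(1.6) + 9×L_3(1.6)
P(1.6) = 3.264000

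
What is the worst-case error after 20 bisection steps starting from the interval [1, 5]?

Bisection error bound: |error| ≤ (b-a)/2^n
|error| ≤ (5 - 1)/2^20 = 4/2^20
|error| ≤ 0.0000038147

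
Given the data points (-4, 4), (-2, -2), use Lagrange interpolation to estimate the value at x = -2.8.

Lagrange interpolation formula:
P(x) = Σ yᵢ × Lᵢ(x)
where Lᵢ(x) = Π_{j≠i} (x - xⱼ)/(xᵢ - xⱼ)

L_0(-2.8) = (-2.8 - (-2))/(-4 - (-2)) = 0.400000
L_1(-2.8) = (-2.8 - (-4))/(-2 - (-4)) = 0.600000

P(-2.8) = 4×L_0(-2.8) + (-2)×L_1(-2.8)
P(-2.8) = 0.400000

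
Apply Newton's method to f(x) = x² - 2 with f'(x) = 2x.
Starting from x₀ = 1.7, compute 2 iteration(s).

f(x) = x² - 2
f'(x) = 2x
x₀ = 1.7

Newton-Raphson formula: x_{n+1} = x_n - f(x_n)/f'(x_n)

Iteration 1:
  f(1.700000) = 0.890000
  f'(1.700000) = 3.400000
  x_1 = 1.700000 - 0.890000/3.400000 = 1.438235
Iteration 2:
  f(1.438235) = 0.068521
  f'(1.438235) = 2.876471
  x_2 = 1.438235 - 0.068521/2.876471 = 1.414414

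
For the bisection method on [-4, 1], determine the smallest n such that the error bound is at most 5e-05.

We need (b-a)/2^n ≤ 5e-05
(1 - (-4))/2^n ≤ 5e-05
5/2^n ≤ 5e-05
2^n ≥ 100000
n ≥ log₂(100000) = 16.61
n ≥ 17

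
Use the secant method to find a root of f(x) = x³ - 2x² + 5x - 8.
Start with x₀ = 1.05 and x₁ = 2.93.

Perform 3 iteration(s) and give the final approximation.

f(x) = x³ - 2x² + 5x - 8
x₀ = 1.05, x₁ = 2.93

Secant formula: x_{n+1} = x_n - f(x_n)(x_n - x_{n-1})/(f(x_n) - f(x_{n-1}))

Iteration 1:
  f(1.050000) = -3.797375
  f(2.930000) = 14.633957
  x_2 = 2.930000 - 14.633957×(2.930000 - 1.050000)/(14.633957 - (-3.797375))
       = 1.437333
Iteration 2:
  f(2.930000) = 14.633957
  f(1.437333) = -1.975763
  x_3 = 1.437333 - (-1.975763)×(1.437333 - 2.930000)/(-1.975763 - 14.633957)
       = 1.614889
Iteration 3:
  f(1.437333) = -1.975763
  f(1.614889) = -0.929872
  x_4 = 1.614889 - (-0.929872)×(1.614889 - 1.437333)/(-0.929872 - (-1.975763))
       = 1.772749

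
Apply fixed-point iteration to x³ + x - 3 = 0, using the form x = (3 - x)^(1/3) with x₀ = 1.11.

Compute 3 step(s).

Equation: x³ + x - 3 = 0
Fixed-point form: x = (3 - x)^(1/3)
x₀ = 1.11

x_1 = g(1.110000) = 1.236386
x_2 = g(1.236386) = 1.208188
x_3 = g(1.208188) = 1.214593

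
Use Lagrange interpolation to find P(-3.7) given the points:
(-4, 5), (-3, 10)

Lagrange interpolation formula:
P(x) = Σ yᵢ × Lᵢ(x)
where Lᵢ(x) = Π_{j≠i} (x - xⱼ)/(xᵢ - xⱼ)

L_0(-3.7) = (-3.7 - (-3))/(-4 - (-3)) = 0.700000
L_1(-3.7) = (-3.7 - (-4))/(-3 - (-4)) = 0.300000

P(-3.7) = 5×L_0(-3.7) + 10×L_1(-3.7)
P(-3.7) = 6.500000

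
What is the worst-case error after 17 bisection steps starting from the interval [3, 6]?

Bisection error bound: |error| ≤ (b-a)/2^n
|error| ≤ (6 - 3)/2^17 = 3/2^17
|error| ≤ 0.0000228882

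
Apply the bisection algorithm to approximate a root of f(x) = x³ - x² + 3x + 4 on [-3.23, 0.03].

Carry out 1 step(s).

f(x) = x³ - x² + 3x + 4
Initial interval: [-3.23, 0.03]

Iteration 1:
  c_1 = (-3.230000 + 0.030000)/2 = -1.600000
  f(c_1) = f(-1.600000) = -7.456000
  f(a) × f(c) ≥ 0, new interval: [-1.600000, 0.030000]

After 1 iteration(s), the approximation is c_1 = -1.600000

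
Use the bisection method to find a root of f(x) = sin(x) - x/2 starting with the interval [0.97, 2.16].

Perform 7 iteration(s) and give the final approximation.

f(x) = sin(x) - x/2
Initial interval: [0.97, 2.16]

Iteration 1:
  c_1 = (0.970000 + 2.160000)/2 = 1.565000
  f(c_1) = f(1.565000) = 0.217483
  f(a) × f(c) ≥ 0, new interval: [1.565000, 2.160000]
Iteration 2:
  c_2 = (1.565000 + 2.160000)/2 = 1.862500
  f(c_2) = f(1.862500) = 0.026505
  f(a) × f(c) ≥ 0, new interval: [1.862500, 2.160000]
Iteration 3:
  c_3 = (1.862500 + 2.160000)/2 = 2.011250
  f(c_3) = f(2.011250) = -0.101067
  f(a) × f(c) < 0, new interval: [1.862500, 2.011250]
Iteration 4:
  c_4 = (1.862500 + 2.011250)/2 = 1.936875
  f(c_4) = f(1.936875) = -0.034699
  f(a) × f(c) < 0, new interval: [1.862500, 1.936875]
Iteration 5:
  c_5 = (1.862500 + 1.936875)/2 = 1.899688
  f(c_5) = f(1.899688) = -0.003443
  f(a) × f(c) < 0, new interval: [1.862500, 1.899688]
Iteration 6:
  c_6 = (1.862500 + 1.899688)/2 = 1.881094
  f(c_6) = f(1.881094) = 0.011696
  f(a) × f(c) ≥ 0, new interval: [1.881094, 1.899688]
Iteration 7:
  c_7 = (1.881094 + 1.899688)/2 = 1.890391
  f(c_7) = f(1.890391) = 0.004168
  f(a) × f(c) ≥ 0, new interval: [1.890391, 1.899688]

After 7 iteration(s), the approximation is c_7 = 1.890391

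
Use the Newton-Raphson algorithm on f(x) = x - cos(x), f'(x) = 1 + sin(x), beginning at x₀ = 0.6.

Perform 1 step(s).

f(x) = x - cos(x)
f'(x) = 1 + sin(x)
x₀ = 0.6

Newton-Raphson formula: x_{n+1} = x_n - f(x_n)/f'(x_n)

Iteration 1:
  f(0.600000) = -0.225336
  f'(0.600000) = 1.564642
  x_1 = 0.600000 - (-0.225336)/1.564642 = 0.744017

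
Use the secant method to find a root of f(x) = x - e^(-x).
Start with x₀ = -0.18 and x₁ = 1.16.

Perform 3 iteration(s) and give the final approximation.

f(x) = x - e^(-x)
x₀ = -0.18, x₁ = 1.16

Secant formula: x_{n+1} = x_n - f(x_n)(x_n - x_{n-1})/(f(x_n) - f(x_{n-1}))

Iteration 1:
  f(-0.180000) = -1.377217
  f(1.160000) = 0.846514
  x_2 = 1.160000 - 0.846514×(1.160000 - (-0.180000))/(0.846514 - (-1.377217))
       = 0.649899
Iteration 2:
  f(1.160000) = 0.846514
  f(0.649899) = 0.127800
  x_3 = 0.649899 - 0.127800×(0.649899 - 1.160000)/(0.127800 - 0.846514)
       = 0.559194
Iteration 3:
  f(0.649899) = 0.127800
  f(0.559194) = -0.012476
  x_4 = 0.559194 - (-0.012476)×(0.559194 - 0.649899)/(-0.012476 - 0.127800)
       = 0.567261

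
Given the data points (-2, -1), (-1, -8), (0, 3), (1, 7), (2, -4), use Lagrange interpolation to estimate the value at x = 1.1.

Lagrange interpolation formula:
P(x) = Σ yᵢ × Lᵢ(x)
where Lᵢ(x) = Π_{j≠i} (x - xⱼ)/(xᵢ - xⱼ)

L_0(1.1) = (1.1 - (-1))/(-2 - (-1)) × (1.1 - 0)/(-2 - 0) × (1.1 - 1)/(-2 - 1) × (1.1 - 2)/(-2 - 2) = -0.008663
L_1(1.1) = (1.1 - (-2))/(-1 - (-2)) × (1.1 - 0)/(-1 - 0) × (1.1 - 1)/(-1 - 1) × (1.1 - 2)/(-1 - 2) = 0.051150
L_2(1.1) = (1.1 - (-2))/(0 - (-2)) × (1.1 - (-1))/(0 - (-1)) × (1.1 - 1)/(0 - 1) × (1.1 - 2)/(0 - 2) = -0.146475
L_3(1.1) = (1.1 - (-2))/(1 - (-2)) × (1.1 - (-1))/(1 - (-1)) × (1.1 - 0)/(1 - 0) × (1.1 - 2)/(1 - 2) = 1.074150
L_4(1.1) = (1.1 - (-2))/(2 - (-2)) × (1.1 - (-1))/(2 - (-1)) × (1.1 - 0)/(2 - 0) × (1.1 - 1)/(2 - 1) = 0.029838

P(1.1) = (-1)×L_0(1.1) + (-8)×L_1(1.1) + 3×L_2(1.1) + 7×L_3(1.1) + (-4)×L_4(1.1)
P(1.1) = 6.559737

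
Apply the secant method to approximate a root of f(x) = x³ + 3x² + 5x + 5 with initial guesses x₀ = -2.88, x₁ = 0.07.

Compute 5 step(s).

f(x) = x³ + 3x² + 5x + 5
x₀ = -2.88, x₁ = 0.07

Secant formula: x_{n+1} = x_n - f(x_n)(x_n - x_{n-1})/(f(x_n) - f(x_{n-1}))

Iteration 1:
  f(-2.880000) = -8.404672
  f(0.070000) = 5.365043
  x_2 = 0.070000 - 5.365043×(0.070000 - (-2.880000))/(5.365043 - (-8.404672))
       = -1.079398
Iteration 2:
  f(0.070000) = 5.365043
  f(-1.079398) = 1.840704
  x_3 = -1.079398 - 1.840704×(-1.079398 - 0.070000)/(1.840704 - 5.365043)
       = -1.679709
Iteration 3:
  f(-1.079398) = 1.840704
  f(-1.679709) = 0.326553
  x_4 = -1.679709 - 0.326553×(-1.679709 - (-1.079398))/(0.326553 - 1.840704)
       = -1.809177
Iteration 4:
  f(-1.679709) = 0.326553
  f(-1.809177) = -0.148176
  x_5 = -1.809177 - (-0.148176)×(-1.809177 - (-1.679709))/(-0.148176 - 0.326553)
       = -1.768766
Iteration 5:
  f(-1.809177) = -0.148176
  f(-1.768766) = 0.008125
  x_6 = -1.768766 - 0.008125×(-1.768766 - (-1.809177))/(0.008125 - (-0.148176))
       = -1.770867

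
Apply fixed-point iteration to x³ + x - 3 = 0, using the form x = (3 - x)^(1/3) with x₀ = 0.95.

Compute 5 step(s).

Equation: x³ + x - 3 = 0
Fixed-point form: x = (3 - x)^(1/3)
x₀ = 0.95

x_1 = g(0.950000) = 1.270334
x_2 = g(1.270334) = 1.200386
x_3 = g(1.200386) = 1.216354
x_4 = g(1.216354) = 1.212745
x_5 = g(1.212745) = 1.213563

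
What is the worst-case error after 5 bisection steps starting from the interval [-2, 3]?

Bisection error bound: |error| ≤ (b-a)/2^n
|error| ≤ (3 - (-2))/2^5 = 5/2^5
|error| ≤ 0.1562500000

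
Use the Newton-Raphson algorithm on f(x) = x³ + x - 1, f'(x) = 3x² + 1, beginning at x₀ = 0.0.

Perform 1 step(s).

f(x) = x³ + x - 1
f'(x) = 3x² + 1
x₀ = 0.0

Newton-Raphson formula: x_{n+1} = x_n - f(x_n)/f'(x_n)

Iteration 1:
  f(0.000000) = -1.000000
  f'(0.000000) = 1.000000
  x_1 = 0.000000 - (-1.000000)/1.000000 = 1.000000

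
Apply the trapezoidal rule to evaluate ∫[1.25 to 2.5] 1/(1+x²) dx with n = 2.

f(x) = 1/(1+x²)
a = 1.25, b = 2.5, n = 2
h = (b - a)/n = 0.625000

Trapezoidal rule: (h/2)[f(x₀) + 2f(x₁) + 2f(x₂) + ... + f(xₙ)]

x_0 = 1.2500, f(x_0) = 0.390244, coefficient = 1
x_1 = 1.8750, f(x_1) = 0.221453, coefficient = 2
x_2 = 2.5000, f(x_2) = 0.137931, coefficient = 1

I ≈ (0.625000/2) × 0.971082 = 0.303463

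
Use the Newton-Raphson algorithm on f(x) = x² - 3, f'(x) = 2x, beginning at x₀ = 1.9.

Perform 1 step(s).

f(x) = x² - 3
f'(x) = 2x
x₀ = 1.9

Newton-Raphson formula: x_{n+1} = x_n - f(x_n)/f'(x_n)

Iteration 1:
  f(1.900000) = 0.610000
  f'(1.900000) = 3.800000
  x_1 = 1.900000 - 0.610000/3.800000 = 1.739474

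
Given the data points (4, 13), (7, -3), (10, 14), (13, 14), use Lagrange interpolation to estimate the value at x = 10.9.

Lagrange interpolation formula:
P(x) = Σ yᵢ × Lᵢ(x)
where Lᵢ(x) = Π_{j≠i} (x - xⱼ)/(xᵢ - xⱼ)

L_0(10.9) = (10.9 - 7)/(4 - 7) × (10.9 - 10)/(4 - 10) × (10.9 - 13)/(4 - 13) = 0.045500
L_1(10.9) = (10.9 - 4)/(7 - 4) × (10.9 - 10)/(7 - 10) × (10.9 - 13)/(7 - 13) = -0.241500
L_2(10.9) = (10.9 - 4)/(10 - 4) × (10.9 - 7)/(10 - 7) × (10.9 - 13)/(10 - 13) = 1.046500
L_3(10.9) = (10.9 - 4)/(13 - 4) × (10.9 - 7)/(13 - 7) × (10.9 - 10)/(13 - 10) = 0.149500

P(10.9) = 13×L_0(10.9) + (-3)×L_1(10.9) + 14×L_2(10.9) + 14×L_3(10.9)
P(10.9) = 18.060000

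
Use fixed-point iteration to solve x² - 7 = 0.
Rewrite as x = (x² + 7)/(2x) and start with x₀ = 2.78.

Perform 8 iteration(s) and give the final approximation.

Equation: x² - 7 = 0
Fixed-point form: x = (x² + 7)/(2x)
x₀ = 2.78

x_1 = g(2.780000) = 2.648993
x_2 = g(2.648993) = 2.645753
x_3 = g(2.645753) = 2.645751
x_4 = g(2.645751) = 2.645751
x_5 = g(2.645751) = 2.645751
x_6 = g(2.645751) = 2.645751
x_7 = g(2.645751) = 2.645751
x_8 = g(2.645751) = 2.645751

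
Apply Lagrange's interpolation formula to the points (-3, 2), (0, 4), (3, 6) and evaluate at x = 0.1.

Lagrange interpolation formula:
P(x) = Σ yᵢ × Lᵢ(x)
where Lᵢ(x) = Π_{j≠i} (x - xⱼ)/(xᵢ - xⱼ)

L_0(0.1) = (0.1 - 0)/(-3 - 0) × (0.1 - 3)/(-3 - 3) = -0.016111
L_1(0.1) = (0.1 - (-3))/(0 - (-3)) × (0.1 - 3)/(0 - 3) = 0.998889
L_2(0.1) = (0.1 - (-3))/(3 - (-3)) × (0.1 - 0)/(3 - 0) = 0.017222

P(0.1) = 2×L_0(0.1) + 4×L_1(0.1) + 6×L_2(0.1)
P(0.1) = 4.066667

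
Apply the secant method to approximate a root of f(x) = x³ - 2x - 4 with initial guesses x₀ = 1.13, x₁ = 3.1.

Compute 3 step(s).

f(x) = x³ - 2x - 4
x₀ = 1.13, x₁ = 3.1

Secant formula: x_{n+1} = x_n - f(x_n)(x_n - x_{n-1})/(f(x_n) - f(x_{n-1}))

Iteration 1:
  f(1.130000) = -4.817103
  f(3.100000) = 19.591000
  x_2 = 3.100000 - 19.591000×(3.100000 - 1.130000)/(19.591000 - (-4.817103))
       = 1.518793
Iteration 2:
  f(3.100000) = 19.591000
  f(1.518793) = -3.534139
  x_3 = 1.518793 - (-3.534139)×(1.518793 - 3.100000)/(-3.534139 - 19.591000)
       = 1.760443
Iteration 3:
  f(1.518793) = -3.534139
  f(1.760443) = -2.064989
  x_4 = 1.760443 - (-2.064989)×(1.760443 - 1.518793)/(-2.064989 - (-3.534139))
       = 2.100100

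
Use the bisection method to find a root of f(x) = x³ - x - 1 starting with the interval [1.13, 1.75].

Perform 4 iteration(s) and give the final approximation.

f(x) = x³ - x - 1
Initial interval: [1.13, 1.75]

Iteration 1:
  c_1 = (1.130000 + 1.750000)/2 = 1.440000
  f(c_1) = f(1.440000) = 0.545984
  f(a) × f(c) < 0, new interval: [1.130000, 1.440000]
Iteration 2:
  c_2 = (1.130000 + 1.440000)/2 = 1.285000
  f(c_2) = f(1.285000) = -0.163176
  f(a) × f(c) ≥ 0, new interval: [1.285000, 1.440000]
Iteration 3:
  c_3 = (1.285000 + 1.440000)/2 = 1.362500
  f(c_3) = f(1.362500) = 0.166854
  f(a) × f(c) < 0, new interval: [1.285000, 1.362500]
Iteration 4:
  c_4 = (1.285000 + 1.362500)/2 = 1.323750
  f(c_4) = f(1.323750) = -0.004124
  f(a) × f(c) ≥ 0, new interval: [1.323750, 1.362500]

After 4 iteration(s), the approximation is c_4 = 1.323750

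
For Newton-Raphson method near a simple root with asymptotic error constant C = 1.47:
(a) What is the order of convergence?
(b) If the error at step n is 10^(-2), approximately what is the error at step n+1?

(a) Newton-Raphson has quadratic (order 2) convergence near simple roots.
    This means |e_{n+1}| ≈ C|e_n|².

(b) With |e_n| = 10^(-2) and C = 1.47:
    |e_{n+1}| ≈ 1.47 × (10^(-2))² = 1.47 × 10^(-4)

(a) 2 (quadratic); (b) |e_{n+1}| ≈ 1.470e-04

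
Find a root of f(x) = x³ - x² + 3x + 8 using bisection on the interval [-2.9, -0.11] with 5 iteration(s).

f(x) = x³ - x² + 3x + 8
Initial interval: [-2.9, -0.11]

Iteration 1:
  c_1 = (-2.900000 + (-0.110000))/2 = -1.505000
  f(c_1) = f(-1.505000) = -2.188888
  f(a) × f(c) ≥ 0, new interval: [-1.505000, -0.110000]
Iteration 2:
  c_2 = (-1.505000 + (-0.110000))/2 = -0.807500
  f(c_2) = f(-0.807500) = 4.398908
  f(a) × f(c) < 0, new interval: [-1.505000, -0.807500]
Iteration 3:
  c_3 = (-1.505000 + (-0.807500))/2 = -1.156250
  f(c_3) = f(-1.156250) = 1.648529
  f(a) × f(c) < 0, new interval: [-1.505000, -1.156250]
Iteration 4:
  c_4 = (-1.505000 + (-1.156250))/2 = -1.330625
  f(c_4) = f(-1.330625) = -0.118393
  f(a) × f(c) ≥ 0, new interval: [-1.330625, -1.156250]
Iteration 5:
  c_5 = (-1.330625 + (-1.156250))/2 = -1.243437
  f(c_5) = f(-1.243437) = 0.801026
  f(a) × f(c) < 0, new interval: [-1.330625, -1.243437]

After 5 iteration(s), the approximation is c_5 = -1.243437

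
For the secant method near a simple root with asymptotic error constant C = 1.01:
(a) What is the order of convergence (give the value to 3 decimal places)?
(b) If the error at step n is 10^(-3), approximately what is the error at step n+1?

(a) Secant method has superlinear convergence with order φ = (1+√5)/2 ≈ 1.618.
    This means |e_{n+1}| ≈ C|e_n|^1.618.

(b) With |e_n| = 10^(-3) and C = 1.01:
    |e_{n+1}| ≈ 1.01 × (10^(-3))^1.618 = 1.01 × 10^(-4.85)

(a) ≈ 1.618 (golden ratio); (b) |e_{n+1}| ≈ 1.413e-05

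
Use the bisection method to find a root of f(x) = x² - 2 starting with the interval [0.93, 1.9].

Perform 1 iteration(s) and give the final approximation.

f(x) = x² - 2
Initial interval: [0.93, 1.9]

Iteration 1:
  c_1 = (0.930000 + 1.900000)/2 = 1.415000
  f(c_1) = f(1.415000) = 0.002225
  f(a) × f(c) < 0, new interval: [0.930000, 1.415000]

After 1 iteration(s), the approximation is c_1 = 1.415000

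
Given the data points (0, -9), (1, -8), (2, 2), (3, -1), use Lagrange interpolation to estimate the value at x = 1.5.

Lagrange interpolation formula:
P(x) = Σ yᵢ × Lᵢ(x)
where Lᵢ(x) = Π_{j≠i} (x - xⱼ)/(xᵢ - xⱼ)

L_0(1.5) = (1.5 - 1)/(0 - 1) × (1.5 - 2)/(0 - 2) × (1.5 - 3)/(0 - 3) = -0.062500
L_1(1.5) = (1.5 - 0)/(1 - 0) × (1.5 - 2)/(1 - 2) × (1.5 - 3)/(1 - 3) = 0.562500
L_2(1.5) = (1.5 - 0)/(2 - 0) × (1.5 - 1)/(2 - 1) × (1.5 - 3)/(2 - 3) = 0.562500
L_3(1.5) = (1.5 - 0)/(3 - 0) × (1.5 - 1)/(3 - 1) × (1.5 - 2)/(3 - 2) = -0.062500

P(1.5) = (-9)×L_0(1.5) + (-8)×L_1(1.5) + 2×L_2(1.5) + (-1)×L_3(1.5)
P(1.5) = -2.750000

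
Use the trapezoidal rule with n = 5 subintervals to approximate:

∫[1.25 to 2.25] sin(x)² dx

f(x) = sin(x)²
a = 1.25, b = 2.25, n = 5
h = (b - a)/n = 0.200000

Trapezoidal rule: (h/2)[f(x₀) + 2f(x₁) + 2f(x₂) + ... + f(xₙ)]

x_0 = 1.2500, f(x_0) = 0.900572, coefficient = 1
x_1 = 1.4500, f(x_1) = 0.985479, coefficient = 2
x_2 = 1.6500, f(x_2) = 0.993740, coefficient = 2
x_3 = 1.8500, f(x_3) = 0.924050, coefficient = 2
x_4 = 2.0500, f(x_4) = 0.787412, coefficient = 2
x_5 = 2.2500, f(x_5) = 0.605398, coefficient = 1

I ≈ (0.200000/2) × 8.887332 = 0.888733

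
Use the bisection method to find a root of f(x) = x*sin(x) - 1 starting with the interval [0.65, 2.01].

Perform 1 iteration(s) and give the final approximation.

f(x) = x*sin(x) - 1
Initial interval: [0.65, 2.01]

Iteration 1:
  c_1 = (0.650000 + 2.010000)/2 = 1.330000
  f(c_1) = f(1.330000) = 0.291627
  f(a) × f(c) < 0, new interval: [0.650000, 1.330000]

After 1 iteration(s), the approximation is c_1 = 1.330000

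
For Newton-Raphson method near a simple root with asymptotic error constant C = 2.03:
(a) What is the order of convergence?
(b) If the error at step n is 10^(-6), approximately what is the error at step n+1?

(a) Newton-Raphson has quadratic (order 2) convergence near simple roots.
    This means |e_{n+1}| ≈ C|e_n|².

(b) With |e_n| = 10^(-6) and C = 2.03:
    |e_{n+1}| ≈ 2.03 × (10^(-6))² = 2.03 × 10^(-12)

(a) 2 (quadratic); (b) |e_{n+1}| ≈ 2.030e-12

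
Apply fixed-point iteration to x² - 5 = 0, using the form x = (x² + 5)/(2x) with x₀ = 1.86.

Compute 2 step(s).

Equation: x² - 5 = 0
Fixed-point form: x = (x² + 5)/(2x)
x₀ = 1.86

x_1 = g(1.860000) = 2.274086
x_2 = g(2.274086) = 2.236386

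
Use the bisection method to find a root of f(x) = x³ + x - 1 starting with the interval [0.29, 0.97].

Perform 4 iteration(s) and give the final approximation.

f(x) = x³ + x - 1
Initial interval: [0.29, 0.97]

Iteration 1:
  c_1 = (0.290000 + 0.970000)/2 = 0.630000
  f(c_1) = f(0.630000) = -0.119953
  f(a) × f(c) ≥ 0, new interval: [0.630000, 0.970000]
Iteration 2:
  c_2 = (0.630000 + 0.970000)/2 = 0.800000
  f(c_2) = f(0.800000) = 0.312000
  f(a) × f(c) < 0, new interval: [0.630000, 0.800000]
Iteration 3:
  c_3 = (0.630000 + 0.800000)/2 = 0.715000
  f(c_3) = f(0.715000) = 0.080526
  f(a) × f(c) < 0, new interval: [0.630000, 0.715000]
Iteration 4:
  c_4 = (0.630000 + 0.715000)/2 = 0.672500
  f(c_4) = f(0.672500) = -0.023358
  f(a) × f(c) ≥ 0, new interval: [0.672500, 0.715000]

After 4 iteration(s), the approximation is c_4 = 0.672500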